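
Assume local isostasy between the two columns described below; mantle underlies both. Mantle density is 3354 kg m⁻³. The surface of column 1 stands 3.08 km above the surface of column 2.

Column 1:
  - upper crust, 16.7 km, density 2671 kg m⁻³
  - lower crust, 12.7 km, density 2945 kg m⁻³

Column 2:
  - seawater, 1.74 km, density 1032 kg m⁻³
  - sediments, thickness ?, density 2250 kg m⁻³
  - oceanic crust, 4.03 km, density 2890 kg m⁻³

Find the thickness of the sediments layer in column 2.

Take the compensation level at the base of the deeper column (depth z_c below the surface of column 1) and equate Σ ρ_i t_i down to z_c; mantle fills any gap and the z_c terms cancel.
Column 1: 16.7×2671 + 12.7×2945 + (z_c − 29.4)×3354
Column 2: 3.08×0 + 1.74×1032 + x×2250 + 4.03×2890 + (z_c − 3.08 − 5.77 − x)×3354
The z_c×3354 term appears on both sides and cancels. Collect the known terms of each column as K = Σ(ρt)_known − 3354 × (depth of known layers): K_1 = 82007.2 − 3354×29.4 = −16600.4; K_2 = 13442.38 − 3354×(3.08 + 5.77) = −16240.52.
Balance: K_1 = K_2 − x×(3354 − 2250), so x = (K_2 − K_1)/(3354 − 2250) = 359.88/1104 = 0.326 km.

0.326 km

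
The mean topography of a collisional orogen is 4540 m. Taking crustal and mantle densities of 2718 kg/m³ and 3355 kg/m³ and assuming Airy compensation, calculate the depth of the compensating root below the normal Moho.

19400 m

Balancing pressure at the compensation depth: the weight of the topography is balanced by the buoyancy of the root, ρ_c h = (ρ_m − ρ_c) r.
r = h · ρ_c / (ρ_m − ρ_c) = 4540 m × 2718 / (3355 − 2718) = 19400 m.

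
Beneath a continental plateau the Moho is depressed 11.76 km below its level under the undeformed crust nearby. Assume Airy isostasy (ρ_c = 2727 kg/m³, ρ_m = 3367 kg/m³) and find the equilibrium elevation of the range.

2.76 km

Isostatic balance requires: ρ_c h = (ρ_m − ρ_c) r.
h = r (ρ_m − ρ_c) / ρ_c = 11.76 km × (3367 − 2727) / 2727 = 2.76 km.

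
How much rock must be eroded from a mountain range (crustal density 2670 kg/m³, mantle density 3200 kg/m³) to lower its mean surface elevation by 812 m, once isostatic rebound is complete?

4900 m

Net drop Δ = e − u = e − e ρ_c/ρ_m = e (ρ_m − ρ_c)/ρ_m.
e = Δ ρ_m/(ρ_m − ρ_c) = 812 m × 3200/530 = 4900 m.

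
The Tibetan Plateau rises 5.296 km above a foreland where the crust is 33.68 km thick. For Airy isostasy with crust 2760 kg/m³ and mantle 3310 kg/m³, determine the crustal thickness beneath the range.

65.6 km

Root depth r = h ρ_c / (ρ_m − ρ_c) = 5.296 km × 2760 / 550 = 26.58 km.
Total thickness = T + h + r = 33.68 km + 5.296 km + 26.58 km = 65.6 km.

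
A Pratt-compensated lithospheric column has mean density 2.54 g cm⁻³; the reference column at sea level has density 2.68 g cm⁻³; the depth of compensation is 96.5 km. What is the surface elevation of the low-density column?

ρ_ref D = ρ (D + h) → h = D (ρ_ref − ρ)/ρ.
h = 96.5 km × (2.68 − 2.54)/2.54 = 5.32 km.

5.32 km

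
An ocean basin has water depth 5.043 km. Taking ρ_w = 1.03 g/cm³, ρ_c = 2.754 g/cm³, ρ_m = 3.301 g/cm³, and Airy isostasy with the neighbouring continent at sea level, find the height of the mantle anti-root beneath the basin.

Isostatic balance requires: replacing crust with seawater at the top is compensated by replacing crust with mantle at the base: d (ρ_c − ρ_w) = a (ρ_m − ρ_c).
a = d (ρ_c − ρ_w)/(ρ_m − ρ_c) = 5.043 km × 1.724/0.547 = 15.9 km.

15.9 km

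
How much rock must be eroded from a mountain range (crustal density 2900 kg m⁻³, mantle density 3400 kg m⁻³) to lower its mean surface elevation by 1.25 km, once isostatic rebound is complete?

8.5 km

Net drop Δ = e − u = e − e ρ_c/ρ_m = e (ρ_m − ρ_c)/ρ_m.
e = Δ ρ_m/(ρ_m − ρ_c) = 1.25 km × 3400/500 = 8.5 km.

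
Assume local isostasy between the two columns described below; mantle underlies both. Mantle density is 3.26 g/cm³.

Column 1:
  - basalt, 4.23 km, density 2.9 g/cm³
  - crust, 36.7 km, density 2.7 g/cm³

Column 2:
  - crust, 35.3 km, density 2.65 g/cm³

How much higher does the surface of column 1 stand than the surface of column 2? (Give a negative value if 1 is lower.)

For any compensation level in the mantle, the mantle terms cancel and isostasy reduces to e = (Σt_1 − Σt_2) − (Σ(ρt)_1 − Σ(ρt)_2) / ρ_m.
Σt_1 = 40.93 km; Σt_2 = 35.3 km; Σ(ρt)_1 = 111.357; Σ(ρt)_2 = 93.545 (in km·g/cm³).
e = (40.93 − 35.3) − (111.357 − 93.545) / 3.26 = 0.166 km.

0.166 km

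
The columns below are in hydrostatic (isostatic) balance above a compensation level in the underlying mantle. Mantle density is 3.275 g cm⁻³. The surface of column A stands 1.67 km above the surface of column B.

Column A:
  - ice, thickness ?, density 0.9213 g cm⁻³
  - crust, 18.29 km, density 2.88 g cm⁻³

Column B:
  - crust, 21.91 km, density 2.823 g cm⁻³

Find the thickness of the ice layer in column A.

3.46 km

Take the compensation level at the base of the deeper column (depth z_c below the surface of column A) and equate Σ ρ_i t_i down to z_c; mantle fills any gap and the z_c terms cancel.
Column A: x×0.9213 + 18.29×2.88 + (z_c − 18.29 − x)×3.275
Column B: 1.67×0 + 21.91×2.823 + (z_c − 1.67 − 21.91)×3.275
The z_c×3.275 term appears on both sides and cancels. Collect the known terms of each column as K = Σ(ρt)_known − 3.275 × (depth of known layers): K_A = 52.6752 − 3.275×18.29 = −7.22455; K_B = 61.85193 − 3.275×(1.67 + 21.91) = −15.37257.
Balance: K_A − x×(3.275 − 0.9213) = K_B, so x = (K_A − K_B)/(3.275 − 0.9213) = 8.14802/2.3537 = 3.46 km.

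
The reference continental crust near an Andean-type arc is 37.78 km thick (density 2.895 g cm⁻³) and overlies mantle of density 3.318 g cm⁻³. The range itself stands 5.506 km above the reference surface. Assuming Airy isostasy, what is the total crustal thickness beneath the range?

Root depth r = h ρ_c / (ρ_m − ρ_c) = 5.506 km × 2.895 / 0.423 = 37.68 km.
Total thickness = T + h + r = 37.78 km + 5.506 km + 37.68 km = 81 km.

81 km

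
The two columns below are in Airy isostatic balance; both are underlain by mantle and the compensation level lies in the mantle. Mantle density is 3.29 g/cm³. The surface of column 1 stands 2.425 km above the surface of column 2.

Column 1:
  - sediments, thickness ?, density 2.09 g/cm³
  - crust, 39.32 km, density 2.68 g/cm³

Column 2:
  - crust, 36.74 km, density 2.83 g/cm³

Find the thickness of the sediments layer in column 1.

0.745 km

Take the compensation level at the base of the deeper column (depth z_c below the surface of column 1) and equate Σ ρ_i t_i down to z_c; mantle fills any gap and the z_c terms cancel.
Column 1: x×2.09 + 39.32×2.68 + (z_c − 39.32 − x)×3.29
Column 2: 2.425×0 + 36.74×2.83 + (z_c − 2.425 − 36.74)×3.29
The z_c×3.29 term appears on both sides and cancels. Collect the known terms of each column as K = Σ(ρt)_known − 3.29 × (depth of known layers): K_1 = 105.3776 − 3.29×39.32 = −23.9852; K_2 = 103.9742 − 3.29×(2.425 + 36.74) = −24.87865.
Balance: K_1 − x×(3.29 − 2.09) = K_2, so x = (K_1 − K_2)/(3.29 − 2.09) = 0.89345/1.2 = 0.745 km.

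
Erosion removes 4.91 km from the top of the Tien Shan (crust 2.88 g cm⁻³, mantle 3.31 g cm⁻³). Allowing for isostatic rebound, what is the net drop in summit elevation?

Rebound u = e ρ_c/ρ_m = 4.91 km × 2.88/3.31 = 4.272 km.
Net surface drop = e − u = 4.91 km − 4.272 km = e (ρ_m − ρ_c)/ρ_m = 0.638 km.

0.638 km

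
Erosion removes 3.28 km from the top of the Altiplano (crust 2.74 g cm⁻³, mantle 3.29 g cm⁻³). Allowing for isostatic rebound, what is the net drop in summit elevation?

Rebound u = e ρ_c/ρ_m = 3.28 km × 2.74/3.29 = 2.732 km.
Net surface drop = e − u = 3.28 km − 2.732 km = e (ρ_m − ρ_c)/ρ_m = 0.548 km.

0.548 km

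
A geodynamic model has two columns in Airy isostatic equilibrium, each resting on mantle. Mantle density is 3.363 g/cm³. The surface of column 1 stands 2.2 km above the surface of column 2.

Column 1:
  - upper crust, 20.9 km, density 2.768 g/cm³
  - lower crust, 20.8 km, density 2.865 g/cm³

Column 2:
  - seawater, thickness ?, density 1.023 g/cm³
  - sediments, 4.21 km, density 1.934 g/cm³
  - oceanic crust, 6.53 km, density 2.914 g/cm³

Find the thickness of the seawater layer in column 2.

Take the compensation level at the base of the deeper column (depth z_c below the surface of column 1) and equate Σ ρ_i t_i down to z_c; mantle fills any gap and the z_c terms cancel.
Column 1: 20.9×2.768 + 20.8×2.865 + (z_c − 41.7)×3.363
Column 2: 2.2×0 + x×1.023 + 4.21×1.934 + 6.53×2.914 + (z_c − 2.2 − 10.74 − x)×3.363
The z_c×3.363 term appears on both sides and cancels. Collect the known terms of each column as K = Σ(ρt)_known − 3.363 × (depth of known layers): K_1 = 117.4432 − 3.363×41.7 = −22.7939; K_2 = 27.17056 − 3.363×(2.2 + 10.74) = −16.34666.
Balance: K_1 = K_2 − x×(3.363 − 1.023), so x = (K_2 − K_1)/(3.363 − 1.023) = 6.44724/2.34 = 2.76 km.

2.76 km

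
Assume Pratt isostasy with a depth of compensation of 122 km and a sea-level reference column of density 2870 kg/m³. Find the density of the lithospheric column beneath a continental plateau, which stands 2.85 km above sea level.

Pratt balance: ρ_ref D = ρ (D + h).
ρ = ρ_ref D/(D + h) = 2870 × 122 km/(122 km + 2.85 km) = 2800 kg/m³.

2800 kg/m³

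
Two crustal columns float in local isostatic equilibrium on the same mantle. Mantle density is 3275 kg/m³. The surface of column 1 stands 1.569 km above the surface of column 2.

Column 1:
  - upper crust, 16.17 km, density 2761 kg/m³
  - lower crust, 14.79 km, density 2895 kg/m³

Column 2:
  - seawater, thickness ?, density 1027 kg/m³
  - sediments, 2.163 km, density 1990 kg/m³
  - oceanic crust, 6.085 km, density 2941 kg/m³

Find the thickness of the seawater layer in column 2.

1.77 km

Take the compensation level at the base of the deeper column (depth z_c below the surface of column 1) and equate Σ ρ_i t_i down to z_c; mantle fills any gap and the z_c terms cancel.
Column 1: 16.17×2761 + 14.79×2895 + (z_c − 30.96)×3275
Column 2: 1.569×0 + x×1027 + 2.163×1990 + 6.085×2941 + (z_c − 1.569 − 8.248 − x)×3275
The z_c×3275 term appears on both sides and cancels. Collect the known terms of each column as K = Σ(ρt)_known − 3275 × (depth of known layers): K_1 = 87462.42 − 3275×30.96 = −13931.58; K_2 = 22200.355 − 3275×(1.569 + 8.248) = −9950.32.
Balance: K_1 = K_2 − x×(3275 − 1027), so x = (K_2 − K_1)/(3275 − 1027) = 3981.26/2248 = 1.77 km.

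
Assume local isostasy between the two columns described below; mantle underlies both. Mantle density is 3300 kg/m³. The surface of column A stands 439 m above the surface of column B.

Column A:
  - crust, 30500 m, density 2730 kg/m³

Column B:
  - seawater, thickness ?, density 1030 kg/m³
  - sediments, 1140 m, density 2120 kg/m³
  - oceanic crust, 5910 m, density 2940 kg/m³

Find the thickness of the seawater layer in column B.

Take the compensation level at the base of the deeper column (depth z_c below the surface of column A) and equate Σ ρ_i t_i down to z_c; mantle fills any gap and the z_c terms cancel.
Column A: 30500×2730 + (z_c − 30500)×3300
Column B: 439×0 + x×1030 + 1140×2120 + 5910×2940 + (z_c − 439 − 7050 − x)×3300
The z_c×3300 term appears on both sides and cancels. Collect the known terms of each column as K = Σ(ρt)_known − 3300 × (depth of known layers): K_A = 83265000 − 3300×30500 = −17385000; K_B = 19792200 − 3300×(439 + 7050) = −4921500.
Balance: K_A = K_B − x×(3300 − 1030), so x = (K_B − K_A)/(3300 − 1030) = 12463500/2270 = 5490 m.

5490 m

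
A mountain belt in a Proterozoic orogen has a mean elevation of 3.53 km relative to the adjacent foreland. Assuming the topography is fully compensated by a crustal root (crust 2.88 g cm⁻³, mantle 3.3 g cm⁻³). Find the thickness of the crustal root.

24.2 km

Balancing pressure at the compensation depth: the weight of the topography is balanced by the buoyancy of the root, ρ_c h = (ρ_m − ρ_c) r.
r = h · ρ_c / (ρ_m − ρ_c) = 3.53 km × 2.88 / (3.3 − 2.88) = 24.2 km.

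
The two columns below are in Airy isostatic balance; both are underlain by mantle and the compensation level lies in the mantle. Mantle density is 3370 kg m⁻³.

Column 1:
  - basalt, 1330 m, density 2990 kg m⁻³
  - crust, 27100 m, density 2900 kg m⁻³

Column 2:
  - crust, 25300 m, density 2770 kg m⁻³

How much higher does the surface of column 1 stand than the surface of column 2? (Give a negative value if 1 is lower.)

−575 m

For any compensation level in the mantle, the mantle terms cancel and isostasy reduces to e = (Σt_1 − Σt_2) − (Σ(ρt)_1 − Σ(ρt)_2) / ρ_m.
Σt_1 = 28430 m; Σt_2 = 25300 m; Σ(ρt)_1 = 82566700; Σ(ρt)_2 = 70081000 (in m·kg m⁻³).
e = (28430 − 25300) − (82566700 − 70081000) / 3370 = −575 m.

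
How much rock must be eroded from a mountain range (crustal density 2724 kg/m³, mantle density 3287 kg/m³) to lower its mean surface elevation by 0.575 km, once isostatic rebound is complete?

Net drop Δ = e − u = e − e ρ_c/ρ_m = e (ρ_m − ρ_c)/ρ_m.
e = Δ ρ_m/(ρ_m − ρ_c) = 0.575 km × 3287/563 = 3.36 km.

3.36 km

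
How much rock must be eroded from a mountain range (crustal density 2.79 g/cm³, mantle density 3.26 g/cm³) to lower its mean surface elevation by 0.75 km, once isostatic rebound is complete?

5.2 km

Net drop Δ = e − u = e − e ρ_c/ρ_m = e (ρ_m − ρ_c)/ρ_m.
e = Δ ρ_m/(ρ_m − ρ_c) = 0.75 km × 3.26/0.47 = 5.2 km.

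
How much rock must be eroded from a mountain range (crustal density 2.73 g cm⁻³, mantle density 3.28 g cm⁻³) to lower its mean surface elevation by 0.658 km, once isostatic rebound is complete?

3.92 km

Net drop Δ = e − u = e − e ρ_c/ρ_m = e (ρ_m − ρ_c)/ρ_m.
e = Δ ρ_m/(ρ_m − ρ_c) = 0.658 km × 3.28/0.55 = 3.92 km.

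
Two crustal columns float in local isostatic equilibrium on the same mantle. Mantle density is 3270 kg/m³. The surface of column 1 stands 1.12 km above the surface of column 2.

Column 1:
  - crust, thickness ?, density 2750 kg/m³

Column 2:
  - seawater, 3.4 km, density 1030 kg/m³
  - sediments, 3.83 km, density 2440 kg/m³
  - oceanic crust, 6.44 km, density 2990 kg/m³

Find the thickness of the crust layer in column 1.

Take the compensation level at the base of the deeper column (depth z_c below the surface of column 1) and equate Σ ρ_i t_i down to z_c; mantle fills any gap and the z_c terms cancel.
Column 1: x×2750 + (z_c − 0 − x)×3270
Column 2: 1.12×0 + 3.4×1030 + 3.83×2440 + 6.44×2990 + (z_c − 1.12 − 13.67)×3270
The z_c×3270 term appears on both sides and cancels. Collect the known terms of each column as K = Σ(ρt)_known − 3270 × (depth of known layers): K_1 = 0 − 3270×0 = 0; K_2 = 32102.8 − 3270×(1.12 + 13.67) = −16260.5.
Balance: K_1 − x×(3270 − 2750) = K_2, so x = (K_1 − K_2)/(3270 − 2750) = 16260.5/520 = 31.3 km.

31.3 km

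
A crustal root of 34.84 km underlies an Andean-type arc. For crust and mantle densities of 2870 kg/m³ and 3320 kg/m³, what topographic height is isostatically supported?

5.46 km

In Airy isostatic equilibrium: ρ_c h = (ρ_m − ρ_c) r.
h = r (ρ_m − ρ_c) / ρ_c = 34.84 km × (3320 − 2870) / 2870 = 5.46 km.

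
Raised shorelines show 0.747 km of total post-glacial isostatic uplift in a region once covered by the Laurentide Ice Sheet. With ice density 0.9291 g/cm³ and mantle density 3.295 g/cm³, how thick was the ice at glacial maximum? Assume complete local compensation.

2.65 km

u = t ρ_ice/ρ_m → t = u ρ_m/ρ_ice = 0.747 km × 3.295/0.9291 = 2.65 km.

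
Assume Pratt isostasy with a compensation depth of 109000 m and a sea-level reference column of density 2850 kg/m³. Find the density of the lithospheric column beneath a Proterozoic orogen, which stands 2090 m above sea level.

2800 kg/m³

Pratt balance: ρ_ref D = ρ (D + h).
ρ = ρ_ref D/(D + h) = 2850 × 109000 m/(109000 m + 2090 m) = 2800 kg/m³.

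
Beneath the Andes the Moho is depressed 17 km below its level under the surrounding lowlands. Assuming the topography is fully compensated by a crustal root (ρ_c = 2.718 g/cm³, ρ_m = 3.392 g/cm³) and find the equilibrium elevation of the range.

4.22 km

Isostatic balance requires: ρ_c h = (ρ_m − ρ_c) r.
h = r (ρ_m − ρ_c) / ρ_c = 17 km × (3.392 − 2.718) / 2.718 = 4.22 km.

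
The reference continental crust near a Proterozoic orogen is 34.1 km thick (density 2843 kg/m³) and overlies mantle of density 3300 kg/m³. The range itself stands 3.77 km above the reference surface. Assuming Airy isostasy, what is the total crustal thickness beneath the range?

61.3 km

Root depth r = h ρ_c / (ρ_m − ρ_c) = 3.77 km × 2843 / 457 = 23.45 km.
Total thickness = T + h + r = 34.1 km + 3.77 km + 23.45 km = 61.3 km.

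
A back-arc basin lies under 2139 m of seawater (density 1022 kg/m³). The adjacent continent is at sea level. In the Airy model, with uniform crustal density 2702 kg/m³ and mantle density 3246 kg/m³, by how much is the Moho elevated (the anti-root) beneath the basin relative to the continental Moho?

Equating mass per unit area of the two columns: replacing crust with seawater at the top is compensated by replacing crust with mantle at the base: d (ρ_c − ρ_w) = a (ρ_m − ρ_c).
a = d (ρ_c − ρ_w)/(ρ_m − ρ_c) = 2139 m × 1680/544 = 6610 m.

6610 m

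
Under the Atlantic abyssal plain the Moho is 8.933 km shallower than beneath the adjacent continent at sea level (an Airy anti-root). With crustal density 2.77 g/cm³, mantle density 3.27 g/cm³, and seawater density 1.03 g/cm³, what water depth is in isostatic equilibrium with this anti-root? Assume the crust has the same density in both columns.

2.57 km

Replacing a thickness d of crust by seawater at the top must be balanced by replacing crust with mantle at the base: d (ρ_c − ρ_w) = a (ρ_m − ρ_c).
d = a (ρ_m − ρ_c)/(ρ_c − ρ_w) = 8.933 km × 0.5/1.74 = 2.57 km.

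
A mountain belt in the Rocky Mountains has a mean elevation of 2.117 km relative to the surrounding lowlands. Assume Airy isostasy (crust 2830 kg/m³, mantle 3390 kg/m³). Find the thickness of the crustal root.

10.7 km

In Airy isostatic equilibrium: the weight of the topography is balanced by the buoyancy of the root, ρ_c h = (ρ_m − ρ_c) r.
r = h · ρ_c / (ρ_m − ρ_c) = 2.117 km × 2830 / (3390 − 2830) = 10.7 km.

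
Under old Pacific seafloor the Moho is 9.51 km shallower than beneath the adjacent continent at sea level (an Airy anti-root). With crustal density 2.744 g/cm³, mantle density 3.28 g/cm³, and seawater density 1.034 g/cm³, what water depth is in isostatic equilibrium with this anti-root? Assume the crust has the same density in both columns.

2.98 km

Replacing a thickness d of crust by seawater at the top must be balanced by replacing crust with mantle at the base: d (ρ_c − ρ_w) = a (ρ_m − ρ_c).
d = a (ρ_m − ρ_c)/(ρ_c − ρ_w) = 9.51 km × 0.536/1.71 = 2.98 km.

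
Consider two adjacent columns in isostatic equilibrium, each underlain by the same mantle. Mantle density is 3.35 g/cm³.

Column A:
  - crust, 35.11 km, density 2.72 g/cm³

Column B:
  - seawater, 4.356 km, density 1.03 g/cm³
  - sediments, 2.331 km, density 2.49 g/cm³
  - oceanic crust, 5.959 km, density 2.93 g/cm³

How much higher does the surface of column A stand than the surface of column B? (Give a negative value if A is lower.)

2.24 km

For any compensation level in the mantle, the mantle terms cancel and isostasy reduces to e = (Σt_A − Σt_B) − (Σ(ρt)_A − Σ(ρt)_B) / ρ_m.
Σt_A = 35.11 km; Σt_B = 12.646 km; Σ(ρt)_A = 95.4992; Σ(ρt)_B = 27.75074 (in km·g/cm³).
e = (35.11 − 12.646) − (95.4992 − 27.75074) / 3.35 = 2.24 km.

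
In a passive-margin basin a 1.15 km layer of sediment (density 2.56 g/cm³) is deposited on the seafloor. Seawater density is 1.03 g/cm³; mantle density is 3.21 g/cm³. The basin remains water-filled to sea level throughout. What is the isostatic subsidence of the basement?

Submarine loading: the sediment displaces seawater, and the subsidence is in turn flooded, so s (ρ_m − ρ_w) = t (ρ_sed − ρ_w).
s = 1.15 km × (2.56 − 1.03) / (3.21 − 1.03) = 0.807 km.

0.807 km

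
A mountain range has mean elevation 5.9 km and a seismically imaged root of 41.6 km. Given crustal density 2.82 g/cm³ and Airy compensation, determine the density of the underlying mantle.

3.22 g/cm³

Airy balance: ρ_c h = (ρ_m − ρ_c) r → ρ_m = ρ_c (1 + h/r).
ρ_m = 2.82 × (1 + 5.9 km/41.6 km) = 3.22 g/cm³.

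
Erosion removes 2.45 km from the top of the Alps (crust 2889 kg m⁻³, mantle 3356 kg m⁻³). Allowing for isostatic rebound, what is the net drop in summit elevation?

0.341 km

Rebound u = e ρ_c/ρ_m = 2.45 km × 2889/3356 = 2.109 km.
Net surface drop = e − u = 2.45 km − 2.109 km = e (ρ_m − ρ_c)/ρ_m = 0.341 km.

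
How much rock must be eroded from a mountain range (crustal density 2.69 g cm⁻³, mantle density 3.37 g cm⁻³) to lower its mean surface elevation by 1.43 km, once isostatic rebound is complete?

7.09 km

Net drop Δ = e − u = e − e ρ_c/ρ_m = e (ρ_m − ρ_c)/ρ_m.
e = Δ ρ_m/(ρ_m − ρ_c) = 1.43 km × 3.37/0.68 = 7.09 km.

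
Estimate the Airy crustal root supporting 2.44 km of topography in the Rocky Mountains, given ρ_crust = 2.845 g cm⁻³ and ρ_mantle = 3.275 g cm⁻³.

16.1 km

For local isostatic compensation: the weight of the topography is balanced by the buoyancy of the root, ρ_c h = (ρ_m − ρ_c) r.
r = h · ρ_c / (ρ_m − ρ_c) = 2.44 km × 2.845 / (3.275 − 2.845) = 16.1 km.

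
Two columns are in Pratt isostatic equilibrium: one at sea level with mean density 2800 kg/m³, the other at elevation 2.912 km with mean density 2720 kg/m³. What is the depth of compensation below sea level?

99 km

ρ_ref D = ρ (D + h) → D (ρ_ref − ρ) = ρ h.
D = ρ h/(ρ_ref − ρ) = 2720 × 2.912 km/(2800 − 2720) = 99 km.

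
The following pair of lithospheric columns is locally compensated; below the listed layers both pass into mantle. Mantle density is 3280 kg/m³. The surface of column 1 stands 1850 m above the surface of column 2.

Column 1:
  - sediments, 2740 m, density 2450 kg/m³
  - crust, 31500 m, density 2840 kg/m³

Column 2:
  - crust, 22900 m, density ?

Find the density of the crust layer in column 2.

2840 kg/m³

Take the compensation level at the base of the deeper column (depth z_c below the surface of column 1) and equate Σ ρ_i t_i down to z_c; mantle fills any gap and the z_c terms cancel.
Column 1: 2740×2450 + 31500×2840 + (z_c − 34240)×3280
Column 2: 1850×0 + 22900×ρ + (z_c − 1850 − 22900)×3280
The z_c×3280 term appears on both sides and cancels. Collect the known terms of each column as K = Σ(ρt)_known − 3280 × (depth of known layers): K_1 = 96173000 − 3280×34240 = −16134200; K_2 = 0 − 3280×(1850 + 22900) = −81180000.
Balance: K_1 = K_2 + 22900×ρ, so ρ = (K_1 − K_2)/22900 = 65045800/22900 = 2840 kg/m³.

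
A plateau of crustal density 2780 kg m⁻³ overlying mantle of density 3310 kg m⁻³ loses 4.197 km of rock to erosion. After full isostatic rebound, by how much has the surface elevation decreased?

0.672 km

Rebound u = e ρ_c/ρ_m = 4.197 km × 2780/3310 = 3.525 km.
Net surface drop = e − u = 4.197 km − 3.525 km = e (ρ_m − ρ_c)/ρ_m = 0.672 km.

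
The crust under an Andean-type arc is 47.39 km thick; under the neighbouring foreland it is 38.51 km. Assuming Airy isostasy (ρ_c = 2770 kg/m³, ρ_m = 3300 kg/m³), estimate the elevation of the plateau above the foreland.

Excess crust Δ = 47.39 km − 38.51 km = 8.88 km, split between elevation h and root r with h + r = Δ.
Airy balance ρ_c h = (ρ_m − ρ_c) r gives r = h ρ_c/(ρ_m − ρ_c), so h (1 + ρ_c/(ρ_m − ρ_c)) = Δ, i.e. h = Δ (ρ_m − ρ_c)/ρ_m.
h = 8.88 km × 530/3300 = 1.43 km.

1.43 km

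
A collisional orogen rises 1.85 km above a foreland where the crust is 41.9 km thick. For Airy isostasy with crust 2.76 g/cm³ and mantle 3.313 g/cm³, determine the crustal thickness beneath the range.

Root depth r = h ρ_c / (ρ_m − ρ_c) = 1.85 km × 2.76 / 0.553 = 9.233 km.
Total thickness = T + h + r = 41.9 km + 1.85 km + 9.233 km = 53 km.

53 km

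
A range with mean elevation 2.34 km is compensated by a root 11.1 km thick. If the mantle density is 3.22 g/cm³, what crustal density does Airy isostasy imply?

ρ_c h = (ρ_m − ρ_c) r → ρ_c (h + r) = ρ_m r → ρ_c = ρ_m r / (h + r).
ρ_c = 3.22 × 11.1 km / (2.34 km + 11.1 km) = 2.66 g/cm³.

2.66 g/cm³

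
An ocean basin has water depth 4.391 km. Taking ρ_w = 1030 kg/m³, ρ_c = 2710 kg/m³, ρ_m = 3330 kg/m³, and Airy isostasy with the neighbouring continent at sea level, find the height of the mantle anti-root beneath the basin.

For local isostatic compensation: replacing crust with seawater at the top is compensated by replacing crust with mantle at the base: d (ρ_c − ρ_w) = a (ρ_m − ρ_c).
a = d (ρ_c − ρ_w)/(ρ_m − ρ_c) = 4.391 km × 1680/620 = 11.9 km.

11.9 km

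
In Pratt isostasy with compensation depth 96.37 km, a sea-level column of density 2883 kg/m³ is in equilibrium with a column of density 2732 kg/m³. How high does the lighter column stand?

ρ_ref D = ρ (D + h) → h = D (ρ_ref − ρ)/ρ.
h = 96.37 km × (2883 − 2732)/2732 = 5.33 km.

5.33 km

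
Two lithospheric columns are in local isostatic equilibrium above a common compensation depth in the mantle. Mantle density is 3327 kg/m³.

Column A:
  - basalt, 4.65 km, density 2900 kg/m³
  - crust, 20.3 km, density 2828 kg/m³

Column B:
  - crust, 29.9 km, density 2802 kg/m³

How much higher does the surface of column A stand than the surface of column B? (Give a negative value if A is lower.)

−1.08 km

For any compensation level in the mantle, the mantle terms cancel and isostasy reduces to e = (Σt_A − Σt_B) − (Σ(ρt)_A − Σ(ρt)_B) / ρ_m.
Σt_A = 24.95 km; Σt_B = 29.9 km; Σ(ρt)_A = 70893.4; Σ(ρt)_B = 83779.8 (in km·kg/m³).
e = (24.95 − 29.9) − (70893.4 − 83779.8) / 3327 = −1.08 km.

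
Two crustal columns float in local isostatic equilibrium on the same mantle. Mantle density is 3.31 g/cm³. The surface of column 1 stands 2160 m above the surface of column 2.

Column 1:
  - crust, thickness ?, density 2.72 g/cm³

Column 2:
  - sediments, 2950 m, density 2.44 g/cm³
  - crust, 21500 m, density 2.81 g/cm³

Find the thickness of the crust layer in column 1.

Take the compensation level at the base of the deeper column (depth z_c below the surface of column 1) and equate Σ ρ_i t_i down to z_c; mantle fills any gap and the z_c terms cancel.
Column 1: x×2.72 + (z_c − 0 − x)×3.31
Column 2: 2160×0 + 2950×2.44 + 21500×2.81 + (z_c − 2160 − 24450)×3.31
The z_c×3.31 term appears on both sides and cancels. Collect the known terms of each column as K = Σ(ρt)_known − 3.31 × (depth of known layers): K_1 = 0 − 3.31×0 = 0; K_2 = 67613 − 3.31×(2160 + 24450) = −20466.1.
Balance: K_1 − x×(3.31 − 2.72) = K_2, so x = (K_1 − K_2)/(3.31 − 2.72) = 20466.1/0.59 = 34700 m.

34700 m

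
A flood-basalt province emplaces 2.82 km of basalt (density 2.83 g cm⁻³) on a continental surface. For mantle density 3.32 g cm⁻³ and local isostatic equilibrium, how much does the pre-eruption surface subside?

2.4 km

Subaerial loading: s = t ρ_load / ρ_m.
s = 2.82 km × 2.83/3.32 = 2.4 km.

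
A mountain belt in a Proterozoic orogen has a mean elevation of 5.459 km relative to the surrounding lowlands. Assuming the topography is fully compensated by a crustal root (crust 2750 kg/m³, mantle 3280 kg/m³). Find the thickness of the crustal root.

28.3 km

Balancing pressure at the compensation depth: the weight of the topography is balanced by the buoyancy of the root, ρ_c h = (ρ_m − ρ_c) r.
r = h · ρ_c / (ρ_m − ρ_c) = 5.459 km × 2750 / (3280 − 2750) = 28.3 km.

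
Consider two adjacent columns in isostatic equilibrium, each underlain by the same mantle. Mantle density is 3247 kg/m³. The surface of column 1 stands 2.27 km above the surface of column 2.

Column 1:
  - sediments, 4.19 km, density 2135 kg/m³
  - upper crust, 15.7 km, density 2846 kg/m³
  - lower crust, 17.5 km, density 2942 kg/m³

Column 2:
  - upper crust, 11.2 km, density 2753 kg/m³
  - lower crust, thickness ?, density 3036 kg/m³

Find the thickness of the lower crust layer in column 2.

Take the compensation level at the base of the deeper column (depth z_c below the surface of column 1) and equate Σ ρ_i t_i down to z_c; mantle fills any gap and the z_c terms cancel.
Column 1: 4.19×2135 + 15.7×2846 + 17.5×2942 + (z_c − 37.39)×3247
Column 2: 2.27×0 + 11.2×2753 + x×3036 + (z_c − 2.27 − 11.2 − x)×3247
The z_c×3247 term appears on both sides and cancels. Collect the known terms of each column as K = Σ(ρt)_known − 3247 × (depth of known layers): K_1 = 105112.85 − 3247×37.39 = −16292.48; K_2 = 30833.6 − 3247×(2.27 + 11.2) = −12903.49.
Balance: K_1 = K_2 − x×(3247 − 3036), so x = (K_2 − K_1)/(3247 − 3036) = 3388.99/211 = 16.1 km.

16.1 km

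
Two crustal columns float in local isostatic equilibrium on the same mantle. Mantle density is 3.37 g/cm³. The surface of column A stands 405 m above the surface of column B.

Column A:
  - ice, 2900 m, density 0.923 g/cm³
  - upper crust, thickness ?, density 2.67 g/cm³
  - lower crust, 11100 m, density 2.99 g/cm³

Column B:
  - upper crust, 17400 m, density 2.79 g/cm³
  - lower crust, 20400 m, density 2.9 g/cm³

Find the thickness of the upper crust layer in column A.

13900 m

Take the compensation level at the base of the deeper column (depth z_c below the surface of column A) and equate Σ ρ_i t_i down to z_c; mantle fills any gap and the z_c terms cancel.
Column A: 2900×0.923 + x×2.67 + 11100×2.99 + (z_c − 14000 − x)×3.37
Column B: 405×0 + 17400×2.79 + 20400×2.9 + (z_c − 405 − 37800)×3.37
The z_c×3.37 term appears on both sides and cancels. Collect the known terms of each column as K = Σ(ρt)_known − 3.37 × (depth of known layers): K_A = 35865.7 − 3.37×14000 = −11314.3; K_B = 107706 − 3.37×(405 + 37800) = −21044.85.
Balance: K_A − x×(3.37 − 2.67) = K_B, so x = (K_A − K_B)/(3.37 − 2.67) = 9730.55/0.7 = 13900 m.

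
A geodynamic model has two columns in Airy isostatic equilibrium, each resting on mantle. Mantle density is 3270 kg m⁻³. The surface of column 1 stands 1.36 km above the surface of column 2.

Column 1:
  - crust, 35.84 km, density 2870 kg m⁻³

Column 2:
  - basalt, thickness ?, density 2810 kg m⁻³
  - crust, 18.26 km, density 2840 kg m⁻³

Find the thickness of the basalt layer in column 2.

Take the compensation level at the base of the deeper column (depth z_c below the surface of column 1) and equate Σ ρ_i t_i down to z_c; mantle fills any gap and the z_c terms cancel.
Column 1: 35.84×2870 + (z_c − 35.84)×3270
Column 2: 1.36×0 + x×2810 + 18.26×2840 + (z_c − 1.36 − 18.26 − x)×3270
The z_c×3270 term appears on both sides and cancels. Collect the known terms of each column as K = Σ(ρt)_known − 3270 × (depth of known layers): K_1 = 102860.8 − 3270×35.84 = −14336; K_2 = 51858.4 − 3270×(1.36 + 18.26) = −12299.
Balance: K_1 = K_2 − x×(3270 − 2810), so x = (K_2 − K_1)/(3270 − 2810) = 2037/460 = 4.43 km.

4.43 km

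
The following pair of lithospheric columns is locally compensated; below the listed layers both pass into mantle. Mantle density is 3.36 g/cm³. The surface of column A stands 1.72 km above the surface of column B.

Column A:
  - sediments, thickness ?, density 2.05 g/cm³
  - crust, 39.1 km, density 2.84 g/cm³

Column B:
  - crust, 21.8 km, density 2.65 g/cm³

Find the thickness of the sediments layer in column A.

Take the compensation level at the base of the deeper column (depth z_c below the surface of column A) and equate Σ ρ_i t_i down to z_c; mantle fills any gap and the z_c terms cancel.
Column A: x×2.05 + 39.1×2.84 + (z_c − 39.1 − x)×3.36
Column B: 1.72×0 + 21.8×2.65 + (z_c − 1.72 − 21.8)×3.36
The z_c×3.36 term appears on both sides and cancels. Collect the known terms of each column as K = Σ(ρt)_known − 3.36 × (depth of known layers): K_A = 111.044 − 3.36×39.1 = −20.332; K_B = 57.77 − 3.36×(1.72 + 21.8) = −21.2572.
Balance: K_A − x×(3.36 − 2.05) = K_B, so x = (K_A − K_B)/(3.36 − 2.05) = 0.9252/1.31 = 0.706 km.

0.706 km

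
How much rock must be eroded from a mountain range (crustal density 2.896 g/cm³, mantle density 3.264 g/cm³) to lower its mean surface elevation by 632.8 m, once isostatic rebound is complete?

5610 m

Net drop Δ = e − u = e − e ρ_c/ρ_m = e (ρ_m − ρ_c)/ρ_m.
e = Δ ρ_m/(ρ_m − ρ_c) = 632.8 m × 3.264/0.368 = 5610 m.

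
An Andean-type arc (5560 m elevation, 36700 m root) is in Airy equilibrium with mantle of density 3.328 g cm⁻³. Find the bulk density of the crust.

2.89 g cm⁻³

ρ_c h = (ρ_m − ρ_c) r → ρ_c (h + r) = ρ_m r → ρ_c = ρ_m r / (h + r).
ρ_c = 3.328 × 36700 m / (5560 m + 36700 m) = 2.89 g cm⁻³.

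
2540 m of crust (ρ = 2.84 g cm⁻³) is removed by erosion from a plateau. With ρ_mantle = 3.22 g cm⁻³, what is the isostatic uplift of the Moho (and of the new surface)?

Unloading: uplift u = e ρ_c/ρ_m = 2540 m × 2.84/3.22 = 2240 m.

2240 m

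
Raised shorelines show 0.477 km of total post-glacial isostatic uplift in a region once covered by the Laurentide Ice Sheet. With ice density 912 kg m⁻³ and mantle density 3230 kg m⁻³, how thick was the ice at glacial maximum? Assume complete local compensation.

u = t ρ_ice/ρ_m → t = u ρ_m/ρ_ice = 0.477 km × 3230/912 = 1.69 km.

1.69 km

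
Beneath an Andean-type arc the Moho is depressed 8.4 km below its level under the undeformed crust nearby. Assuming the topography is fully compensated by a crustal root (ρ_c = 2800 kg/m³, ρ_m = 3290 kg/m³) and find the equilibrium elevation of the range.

1.47 km

Isostatic balance requires: ρ_c h = (ρ_m − ρ_c) r.
h = r (ρ_m − ρ_c) / ρ_c = 8.4 km × (3290 − 2800) / 2800 = 1.47 km.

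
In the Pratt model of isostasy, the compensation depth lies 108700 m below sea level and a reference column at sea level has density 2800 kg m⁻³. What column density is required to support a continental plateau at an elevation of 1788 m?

2750 kg m⁻³

Pratt balance: ρ_ref D = ρ (D + h).
ρ = ρ_ref D/(D + h) = 2800 × 108700 m/(108700 m + 1788 m) = 2750 kg m⁻³.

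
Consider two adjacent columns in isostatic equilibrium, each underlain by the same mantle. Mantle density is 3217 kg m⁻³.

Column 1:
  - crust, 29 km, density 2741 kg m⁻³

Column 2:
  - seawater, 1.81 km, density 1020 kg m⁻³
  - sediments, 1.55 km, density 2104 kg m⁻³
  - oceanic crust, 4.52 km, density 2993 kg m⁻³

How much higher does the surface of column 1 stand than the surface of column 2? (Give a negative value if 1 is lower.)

For any compensation level in the mantle, the mantle terms cancel and isostasy reduces to e = (Σt_1 − Σt_2) − (Σ(ρt)_1 − Σ(ρt)_2) / ρ_m.
Σt_1 = 29 km; Σt_2 = 7.88 km; Σ(ρt)_1 = 79489; Σ(ρt)_2 = 18635.76 (in km·kg m⁻³).
e = (29 − 7.88) − (79489 − 18635.76) / 3217 = 2.2 km.

2.2 km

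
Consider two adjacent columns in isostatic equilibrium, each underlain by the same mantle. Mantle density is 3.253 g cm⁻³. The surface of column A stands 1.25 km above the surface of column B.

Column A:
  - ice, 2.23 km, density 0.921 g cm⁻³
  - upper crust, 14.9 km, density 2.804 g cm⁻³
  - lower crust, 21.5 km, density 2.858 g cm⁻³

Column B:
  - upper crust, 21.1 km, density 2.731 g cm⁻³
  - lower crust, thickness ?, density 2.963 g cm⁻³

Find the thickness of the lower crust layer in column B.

Take the compensation level at the base of the deeper column (depth z_c below the surface of column A) and equate Σ ρ_i t_i down to z_c; mantle fills any gap and the z_c terms cancel.
Column A: 2.23×0.921 + 14.9×2.804 + 21.5×2.858 + (z_c − 38.63)×3.253
Column B: 1.25×0 + 21.1×2.731 + x×2.963 + (z_c − 1.25 − 21.1 − x)×3.253
The z_c×3.253 term appears on both sides and cancels. Collect the known terms of each column as K = Σ(ρt)_known − 3.253 × (depth of known layers): K_A = 105.28043 − 3.253×38.63 = −20.38296; K_B = 57.6241 − 3.253×(1.25 + 21.1) = −15.08045.
Balance: K_A = K_B − x×(3.253 − 2.963), so x = (K_B − K_A)/(3.253 − 2.963) = 5.30251/0.29 = 18.3 km.

18.3 km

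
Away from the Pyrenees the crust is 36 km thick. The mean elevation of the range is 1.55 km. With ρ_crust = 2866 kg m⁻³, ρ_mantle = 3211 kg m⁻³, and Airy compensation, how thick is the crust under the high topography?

50.4 km

Root depth r = h ρ_c / (ρ_m − ρ_c) = 1.55 km × 2866 / 345 = 12.88 km.
Total thickness = T + h + r = 36 km + 1.55 km + 12.88 km = 50.4 km.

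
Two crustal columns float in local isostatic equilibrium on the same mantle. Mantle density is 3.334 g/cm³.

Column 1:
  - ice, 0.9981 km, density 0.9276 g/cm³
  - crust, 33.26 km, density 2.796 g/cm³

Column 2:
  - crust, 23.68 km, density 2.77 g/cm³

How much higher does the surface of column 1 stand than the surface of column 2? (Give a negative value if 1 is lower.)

2.08 km

For any compensation level in the mantle, the mantle terms cancel and isostasy reduces to e = (Σt_1 − Σt_2) − (Σ(ρt)_1 − Σ(ρt)_2) / ρ_m.
Σt_1 = 34.2581 km; Σt_2 = 23.68 km; Σ(ρt)_1 = 93.9207976; Σ(ρt)_2 = 65.5936 (in km·g/cm³).
e = (34.2581 − 23.68) − (93.9207976 − 65.5936) / 3.334 = 2.08 km.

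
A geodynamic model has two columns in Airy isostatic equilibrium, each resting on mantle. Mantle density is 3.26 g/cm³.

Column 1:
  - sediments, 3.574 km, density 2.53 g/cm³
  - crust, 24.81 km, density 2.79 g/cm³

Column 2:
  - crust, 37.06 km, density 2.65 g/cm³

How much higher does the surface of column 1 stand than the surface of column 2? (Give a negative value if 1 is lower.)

−2.56 km

For any compensation level in the mantle, the mantle terms cancel and isostasy reduces to e = (Σt_1 − Σt_2) − (Σ(ρt)_1 − Σ(ρt)_2) / ρ_m.
Σt_1 = 28.384 km; Σt_2 = 37.06 km; Σ(ρt)_1 = 78.26212; Σ(ρt)_2 = 98.209 (in km·g/cm³).
e = (28.384 − 37.06) − (78.26212 − 98.209) / 3.26 = −2.56 km.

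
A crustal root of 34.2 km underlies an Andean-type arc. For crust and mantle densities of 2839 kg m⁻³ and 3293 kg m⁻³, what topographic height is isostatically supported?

5.47 km

By Archimedes' principle applied to the lithosphere: ρ_c h = (ρ_m − ρ_c) r.
h = r (ρ_m − ρ_c) / ρ_c = 34.2 km × (3293 − 2839) / 2839 = 5.47 km.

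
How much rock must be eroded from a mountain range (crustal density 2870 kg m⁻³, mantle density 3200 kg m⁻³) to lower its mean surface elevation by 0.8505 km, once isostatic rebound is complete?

8.25 km

Net drop Δ = e − u = e − e ρ_c/ρ_m = e (ρ_m − ρ_c)/ρ_m.
e = Δ ρ_m/(ρ_m − ρ_c) = 0.8505 km × 3200/330 = 8.25 km.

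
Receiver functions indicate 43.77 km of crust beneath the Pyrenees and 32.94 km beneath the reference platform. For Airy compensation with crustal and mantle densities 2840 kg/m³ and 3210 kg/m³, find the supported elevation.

Excess crust Δ = 43.77 km − 32.94 km = 10.83 km, split between elevation h and root r with h + r = Δ.
Airy balance ρ_c h = (ρ_m − ρ_c) r gives r = h ρ_c/(ρ_m − ρ_c), so h (1 + ρ_c/(ρ_m − ρ_c)) = Δ, i.e. h = Δ (ρ_m − ρ_c)/ρ_m.
h = 10.83 km × 370/3210 = 1.25 km.

1.25 km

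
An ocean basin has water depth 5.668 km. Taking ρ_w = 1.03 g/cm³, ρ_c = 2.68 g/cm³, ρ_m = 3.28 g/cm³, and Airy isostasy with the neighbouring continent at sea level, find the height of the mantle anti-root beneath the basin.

15.6 km

Isostatic balance requires: replacing crust with seawater at the top is compensated by replacing crust with mantle at the base: d (ρ_c − ρ_w) = a (ρ_m − ρ_c).
a = d (ρ_c − ρ_w)/(ρ_m − ρ_c) = 5.668 km × 1.65/0.6 = 15.6 km.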